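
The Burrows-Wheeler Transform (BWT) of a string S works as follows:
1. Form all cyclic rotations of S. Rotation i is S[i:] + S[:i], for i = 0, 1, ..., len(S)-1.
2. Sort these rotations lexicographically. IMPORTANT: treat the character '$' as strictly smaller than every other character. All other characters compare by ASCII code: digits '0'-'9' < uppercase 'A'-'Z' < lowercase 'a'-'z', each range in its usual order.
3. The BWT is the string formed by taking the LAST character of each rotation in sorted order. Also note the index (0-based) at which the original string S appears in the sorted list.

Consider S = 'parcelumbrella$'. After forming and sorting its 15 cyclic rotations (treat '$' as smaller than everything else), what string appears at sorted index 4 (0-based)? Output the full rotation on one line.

All 15 rotations (rotation i = S[i:]+S[:i]):
  rot[0] = parcelumbrella$
  rot[1] = arcelumbrella$p
  rot[2] = rcelumbrella$pa
  rot[3] = celumbrella$par
  rot[4] = elumbrella$parc
  rot[5] = lumbrella$parce
  rot[6] = umbrella$parcel
  rot[7] = mbrella$parcelu
  rot[8] = brella$parcelum
  rot[9] = rella$parcelumb
  rot[10] = ella$parcelumbr
  rot[11] = lla$parcelumbre
  rot[12] = la$parcelumbrel
  rot[13] = a$parcelumbrell
  rot[14] = $parcelumbrella
Sorted (with $ < everything):
  sorted[0] = $parcelumbrella
  sorted[1] = a$parcelumbrell
  sorted[2] = arcelumbrella$p
  sorted[3] = brella$parcelum
  sorted[4] = celumbrella$par
  sorted[5] = ella$parcelumbr
  sorted[6] = elumbrella$parc
  sorted[7] = la$parcelumbrel
  sorted[8] = lla$parcelumbre
  sorted[9] = lumbrella$parce
  sorted[10] = mbrella$parcelu
  sorted[11] = parcelumbrella$
  sorted[12] = rcelumbrella$pa
  sorted[13] = rella$parcelumb
  sorted[14] = umbrella$parcel
sorted[4] = celumbrella$par

Answer: celumbrella$par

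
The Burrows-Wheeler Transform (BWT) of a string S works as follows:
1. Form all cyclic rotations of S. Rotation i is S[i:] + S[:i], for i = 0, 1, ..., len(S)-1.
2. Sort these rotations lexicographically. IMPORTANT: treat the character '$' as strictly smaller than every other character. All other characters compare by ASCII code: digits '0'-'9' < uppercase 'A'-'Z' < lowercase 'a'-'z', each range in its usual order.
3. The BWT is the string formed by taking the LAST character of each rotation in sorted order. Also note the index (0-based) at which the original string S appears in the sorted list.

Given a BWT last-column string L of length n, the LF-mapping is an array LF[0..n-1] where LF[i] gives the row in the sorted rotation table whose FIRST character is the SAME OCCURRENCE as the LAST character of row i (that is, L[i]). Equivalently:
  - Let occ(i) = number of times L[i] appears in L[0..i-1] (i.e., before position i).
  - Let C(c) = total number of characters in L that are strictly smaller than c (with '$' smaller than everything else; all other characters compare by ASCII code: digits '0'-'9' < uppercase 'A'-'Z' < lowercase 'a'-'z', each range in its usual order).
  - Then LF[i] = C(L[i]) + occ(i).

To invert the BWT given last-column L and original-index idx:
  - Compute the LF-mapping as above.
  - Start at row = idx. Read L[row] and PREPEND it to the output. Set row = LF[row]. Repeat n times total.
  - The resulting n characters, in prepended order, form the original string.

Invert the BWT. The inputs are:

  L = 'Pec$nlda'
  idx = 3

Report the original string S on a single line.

LF mapping: 1 5 3 0 7 6 4 2
Walk LF starting at row 3, prepending L[row]:
  step 1: row=3, L[3]='$', prepend. Next row=LF[3]=0
  step 2: row=0, L[0]='P', prepend. Next row=LF[0]=1
  step 3: row=1, L[1]='e', prepend. Next row=LF[1]=5
  step 4: row=5, L[5]='l', prepend. Next row=LF[5]=6
  step 5: row=6, L[6]='d', prepend. Next row=LF[6]=4
  step 6: row=4, L[4]='n', prepend. Next row=LF[4]=7
  step 7: row=7, L[7]='a', prepend. Next row=LF[7]=2
  step 8: row=2, L[2]='c', prepend. Next row=LF[2]=3
Reversed output: candleP$

Answer: candleP$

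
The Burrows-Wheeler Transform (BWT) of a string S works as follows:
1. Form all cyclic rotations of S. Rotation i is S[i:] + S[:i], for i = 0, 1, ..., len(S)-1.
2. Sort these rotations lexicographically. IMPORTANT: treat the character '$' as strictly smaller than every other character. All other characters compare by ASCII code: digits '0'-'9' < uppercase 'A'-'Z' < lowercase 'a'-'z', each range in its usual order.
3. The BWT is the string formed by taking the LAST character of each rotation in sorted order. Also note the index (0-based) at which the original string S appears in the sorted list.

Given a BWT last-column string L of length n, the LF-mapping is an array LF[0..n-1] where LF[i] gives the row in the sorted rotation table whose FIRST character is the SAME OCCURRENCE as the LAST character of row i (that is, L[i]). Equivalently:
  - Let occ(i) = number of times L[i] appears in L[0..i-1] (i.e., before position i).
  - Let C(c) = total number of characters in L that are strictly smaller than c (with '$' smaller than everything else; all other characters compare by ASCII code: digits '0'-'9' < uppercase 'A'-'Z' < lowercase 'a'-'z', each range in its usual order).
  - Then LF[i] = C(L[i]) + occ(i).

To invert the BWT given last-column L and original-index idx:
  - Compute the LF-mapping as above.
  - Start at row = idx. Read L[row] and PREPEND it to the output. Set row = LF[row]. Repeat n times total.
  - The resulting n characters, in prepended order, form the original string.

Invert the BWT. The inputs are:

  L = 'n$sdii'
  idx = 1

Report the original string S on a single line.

Answer: disin$

Derivation:
LF mapping: 4 0 5 1 2 3
Walk LF starting at row 1, prepending L[row]:
  step 1: row=1, L[1]='$', prepend. Next row=LF[1]=0
  step 2: row=0, L[0]='n', prepend. Next row=LF[0]=4
  step 3: row=4, L[4]='i', prepend. Next row=LF[4]=2
  step 4: row=2, L[2]='s', prepend. Next row=LF[2]=5
  step 5: row=5, L[5]='i', prepend. Next row=LF[5]=3
  step 6: row=3, L[3]='d', prepend. Next row=LF[3]=1
Reversed output: disin$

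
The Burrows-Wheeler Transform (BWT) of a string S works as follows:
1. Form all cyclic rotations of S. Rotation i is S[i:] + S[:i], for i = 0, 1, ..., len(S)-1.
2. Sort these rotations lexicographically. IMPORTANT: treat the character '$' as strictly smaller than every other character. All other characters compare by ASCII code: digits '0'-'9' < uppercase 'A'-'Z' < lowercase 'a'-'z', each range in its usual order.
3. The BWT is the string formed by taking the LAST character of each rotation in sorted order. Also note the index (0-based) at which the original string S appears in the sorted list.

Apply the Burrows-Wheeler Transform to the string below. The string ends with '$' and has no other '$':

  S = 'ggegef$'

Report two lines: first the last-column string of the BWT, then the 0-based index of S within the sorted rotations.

Answer: fggeeg$
6

Derivation:
All 7 rotations (rotation i = S[i:]+S[:i]):
  rot[0] = ggegef$
  rot[1] = gegef$g
  rot[2] = egef$gg
  rot[3] = gef$gge
  rot[4] = ef$ggeg
  rot[5] = f$ggege
  rot[6] = $ggegef
Sorted (with $ < everything):
  sorted[0] = $ggegef  (last char: 'f')
  sorted[1] = ef$ggeg  (last char: 'g')
  sorted[2] = egef$gg  (last char: 'g')
  sorted[3] = f$ggege  (last char: 'e')
  sorted[4] = gef$gge  (last char: 'e')
  sorted[5] = gegef$g  (last char: 'g')
  sorted[6] = ggegef$  (last char: '$')
Last column: fggeeg$
Original string S is at sorted index 6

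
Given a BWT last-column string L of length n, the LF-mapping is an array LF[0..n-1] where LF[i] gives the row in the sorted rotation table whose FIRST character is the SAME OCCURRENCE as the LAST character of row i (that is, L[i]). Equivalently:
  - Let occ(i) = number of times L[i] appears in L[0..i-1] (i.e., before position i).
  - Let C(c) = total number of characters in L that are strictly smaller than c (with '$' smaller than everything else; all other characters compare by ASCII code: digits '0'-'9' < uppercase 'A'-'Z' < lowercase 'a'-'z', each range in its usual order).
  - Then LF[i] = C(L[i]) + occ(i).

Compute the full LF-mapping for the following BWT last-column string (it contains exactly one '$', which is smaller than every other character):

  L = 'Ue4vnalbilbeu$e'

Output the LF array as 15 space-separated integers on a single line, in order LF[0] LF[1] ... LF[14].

Answer: 2 6 1 14 12 3 10 4 9 11 5 7 13 0 8

Derivation:
Char counts: '$':1, '4':1, 'U':1, 'a':1, 'b':2, 'e':3, 'i':1, 'l':2, 'n':1, 'u':1, 'v':1
C (first-col start): C('$')=0, C('4')=1, C('U')=2, C('a')=3, C('b')=4, C('e')=6, C('i')=9, C('l')=10, C('n')=12, C('u')=13, C('v')=14
L[0]='U': occ=0, LF[0]=C('U')+0=2+0=2
L[1]='e': occ=0, LF[1]=C('e')+0=6+0=6
L[2]='4': occ=0, LF[2]=C('4')+0=1+0=1
L[3]='v': occ=0, LF[3]=C('v')+0=14+0=14
L[4]='n': occ=0, LF[4]=C('n')+0=12+0=12
L[5]='a': occ=0, LF[5]=C('a')+0=3+0=3
L[6]='l': occ=0, LF[6]=C('l')+0=10+0=10
L[7]='b': occ=0, LF[7]=C('b')+0=4+0=4
L[8]='i': occ=0, LF[8]=C('i')+0=9+0=9
L[9]='l': occ=1, LF[9]=C('l')+1=10+1=11
L[10]='b': occ=1, LF[10]=C('b')+1=4+1=5
L[11]='e': occ=1, LF[11]=C('e')+1=6+1=7
L[12]='u': occ=0, LF[12]=C('u')+0=13+0=13
L[13]='$': occ=0, LF[13]=C('$')+0=0+0=0
L[14]='e': occ=2, LF[14]=C('e')+2=6+2=8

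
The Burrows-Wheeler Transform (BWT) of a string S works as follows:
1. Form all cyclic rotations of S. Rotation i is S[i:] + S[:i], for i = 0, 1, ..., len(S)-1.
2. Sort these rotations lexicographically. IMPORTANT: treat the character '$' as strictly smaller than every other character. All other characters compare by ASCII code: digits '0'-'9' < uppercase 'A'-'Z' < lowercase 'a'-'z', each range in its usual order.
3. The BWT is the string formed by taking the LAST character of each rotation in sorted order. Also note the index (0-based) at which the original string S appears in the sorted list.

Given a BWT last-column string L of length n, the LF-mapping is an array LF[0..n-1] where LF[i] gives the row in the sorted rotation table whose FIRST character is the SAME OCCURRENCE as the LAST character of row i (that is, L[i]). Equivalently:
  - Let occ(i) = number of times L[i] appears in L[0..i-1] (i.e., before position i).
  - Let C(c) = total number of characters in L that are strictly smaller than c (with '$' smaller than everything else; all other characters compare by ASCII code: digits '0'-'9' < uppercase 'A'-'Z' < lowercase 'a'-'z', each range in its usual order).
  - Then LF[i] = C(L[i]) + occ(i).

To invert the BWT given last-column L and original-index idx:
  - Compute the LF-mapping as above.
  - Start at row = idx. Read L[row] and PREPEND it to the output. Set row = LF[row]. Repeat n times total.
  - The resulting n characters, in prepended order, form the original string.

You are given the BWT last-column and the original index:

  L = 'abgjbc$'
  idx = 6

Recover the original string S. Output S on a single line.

Answer: jbcgba$

Derivation:
LF mapping: 1 2 5 6 3 4 0
Walk LF starting at row 6, prepending L[row]:
  step 1: row=6, L[6]='$', prepend. Next row=LF[6]=0
  step 2: row=0, L[0]='a', prepend. Next row=LF[0]=1
  step 3: row=1, L[1]='b', prepend. Next row=LF[1]=2
  step 4: row=2, L[2]='g', prepend. Next row=LF[2]=5
  step 5: row=5, L[5]='c', prepend. Next row=LF[5]=4
  step 6: row=4, L[4]='b', prepend. Next row=LF[4]=3
  step 7: row=3, L[3]='j', prepend. Next row=LF[3]=6
Reversed output: jbcgba$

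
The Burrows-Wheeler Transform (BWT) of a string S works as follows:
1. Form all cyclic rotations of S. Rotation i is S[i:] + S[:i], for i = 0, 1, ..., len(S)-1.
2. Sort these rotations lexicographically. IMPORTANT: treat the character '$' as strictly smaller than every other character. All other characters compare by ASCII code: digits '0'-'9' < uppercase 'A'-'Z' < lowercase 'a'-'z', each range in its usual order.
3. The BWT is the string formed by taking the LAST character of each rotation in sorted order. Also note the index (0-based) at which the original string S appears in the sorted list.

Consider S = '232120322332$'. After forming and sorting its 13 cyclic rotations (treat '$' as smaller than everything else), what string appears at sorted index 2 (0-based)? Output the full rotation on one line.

Answer: 120322332$232

Derivation:
All 13 rotations (rotation i = S[i:]+S[:i]):
  rot[0] = 232120322332$
  rot[1] = 32120322332$2
  rot[2] = 2120322332$23
  rot[3] = 120322332$232
  rot[4] = 20322332$2321
  rot[5] = 0322332$23212
  rot[6] = 322332$232120
  rot[7] = 22332$2321203
  rot[8] = 2332$23212032
  rot[9] = 332$232120322
  rot[10] = 32$2321203223
  rot[11] = 2$23212032233
  rot[12] = $232120322332
Sorted (with $ < everything):
  sorted[0] = $232120322332
  sorted[1] = 0322332$23212
  sorted[2] = 120322332$232
  sorted[3] = 2$23212032233
  sorted[4] = 20322332$2321
  sorted[5] = 2120322332$23
  sorted[6] = 22332$2321203
  sorted[7] = 232120322332$
  sorted[8] = 2332$23212032
  sorted[9] = 32$2321203223
  sorted[10] = 32120322332$2
  sorted[11] = 322332$232120
  sorted[12] = 332$232120322
sorted[2] = 120322332$232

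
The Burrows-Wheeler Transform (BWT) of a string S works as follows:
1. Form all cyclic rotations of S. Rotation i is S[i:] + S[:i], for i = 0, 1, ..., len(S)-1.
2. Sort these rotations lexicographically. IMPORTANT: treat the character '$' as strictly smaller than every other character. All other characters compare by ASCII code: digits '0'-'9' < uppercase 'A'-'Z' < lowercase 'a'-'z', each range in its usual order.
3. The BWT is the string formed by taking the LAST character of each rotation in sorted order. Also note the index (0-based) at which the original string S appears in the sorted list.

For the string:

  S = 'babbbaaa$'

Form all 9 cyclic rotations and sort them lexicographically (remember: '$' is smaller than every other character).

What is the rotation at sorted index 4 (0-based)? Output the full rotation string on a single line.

Answer: abbbaaa$b

Derivation:
All 9 rotations (rotation i = S[i:]+S[:i]):
  rot[0] = babbbaaa$
  rot[1] = abbbaaa$b
  rot[2] = bbbaaa$ba
  rot[3] = bbaaa$bab
  rot[4] = baaa$babb
  rot[5] = aaa$babbb
  rot[6] = aa$babbba
  rot[7] = a$babbbaa
  rot[8] = $babbbaaa
Sorted (with $ < everything):
  sorted[0] = $babbbaaa
  sorted[1] = a$babbbaa
  sorted[2] = aa$babbba
  sorted[3] = aaa$babbb
  sorted[4] = abbbaaa$b
  sorted[5] = baaa$babb
  sorted[6] = babbbaaa$
  sorted[7] = bbaaa$bab
  sorted[8] = bbbaaa$ba
sorted[4] = abbbaaa$b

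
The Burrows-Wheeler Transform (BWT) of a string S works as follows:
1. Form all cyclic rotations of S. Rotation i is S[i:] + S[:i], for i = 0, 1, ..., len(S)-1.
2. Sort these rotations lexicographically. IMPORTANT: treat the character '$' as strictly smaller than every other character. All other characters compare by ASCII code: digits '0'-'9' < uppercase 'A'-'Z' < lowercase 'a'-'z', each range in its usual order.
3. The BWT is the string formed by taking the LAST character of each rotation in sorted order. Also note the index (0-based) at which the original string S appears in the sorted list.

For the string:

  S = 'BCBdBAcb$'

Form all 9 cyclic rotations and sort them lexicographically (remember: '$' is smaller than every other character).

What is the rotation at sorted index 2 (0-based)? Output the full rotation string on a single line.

All 9 rotations (rotation i = S[i:]+S[:i]):
  rot[0] = BCBdBAcb$
  rot[1] = CBdBAcb$B
  rot[2] = BdBAcb$BC
  rot[3] = dBAcb$BCB
  rot[4] = BAcb$BCBd
  rot[5] = Acb$BCBdB
  rot[6] = cb$BCBdBA
  rot[7] = b$BCBdBAc
  rot[8] = $BCBdBAcb
Sorted (with $ < everything):
  sorted[0] = $BCBdBAcb
  sorted[1] = Acb$BCBdB
  sorted[2] = BAcb$BCBd
  sorted[3] = BCBdBAcb$
  sorted[4] = BdBAcb$BC
  sorted[5] = CBdBAcb$B
  sorted[6] = b$BCBdBAc
  sorted[7] = cb$BCBdBA
  sorted[8] = dBAcb$BCB
sorted[2] = BAcb$BCBd

Answer: BAcb$BCBd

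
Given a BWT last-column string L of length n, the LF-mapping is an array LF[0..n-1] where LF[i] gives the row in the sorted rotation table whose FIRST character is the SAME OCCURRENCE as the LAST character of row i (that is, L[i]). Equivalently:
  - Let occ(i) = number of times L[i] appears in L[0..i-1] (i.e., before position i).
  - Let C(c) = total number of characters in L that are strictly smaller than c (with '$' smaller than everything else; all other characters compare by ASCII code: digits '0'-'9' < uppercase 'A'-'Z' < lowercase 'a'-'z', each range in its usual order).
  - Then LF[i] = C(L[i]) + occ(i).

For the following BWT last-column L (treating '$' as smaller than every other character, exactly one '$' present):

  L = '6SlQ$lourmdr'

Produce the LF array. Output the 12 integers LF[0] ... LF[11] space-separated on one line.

Answer: 1 3 5 2 0 6 8 11 9 7 4 10

Derivation:
Char counts: '$':1, '6':1, 'Q':1, 'S':1, 'd':1, 'l':2, 'm':1, 'o':1, 'r':2, 'u':1
C (first-col start): C('$')=0, C('6')=1, C('Q')=2, C('S')=3, C('d')=4, C('l')=5, C('m')=7, C('o')=8, C('r')=9, C('u')=11
L[0]='6': occ=0, LF[0]=C('6')+0=1+0=1
L[1]='S': occ=0, LF[1]=C('S')+0=3+0=3
L[2]='l': occ=0, LF[2]=C('l')+0=5+0=5
L[3]='Q': occ=0, LF[3]=C('Q')+0=2+0=2
L[4]='$': occ=0, LF[4]=C('$')+0=0+0=0
L[5]='l': occ=1, LF[5]=C('l')+1=5+1=6
L[6]='o': occ=0, LF[6]=C('o')+0=8+0=8
L[7]='u': occ=0, LF[7]=C('u')+0=11+0=11
L[8]='r': occ=0, LF[8]=C('r')+0=9+0=9
L[9]='m': occ=0, LF[9]=C('m')+0=7+0=7
L[10]='d': occ=0, LF[10]=C('d')+0=4+0=4
L[11]='r': occ=1, LF[11]=C('r')+1=9+1=10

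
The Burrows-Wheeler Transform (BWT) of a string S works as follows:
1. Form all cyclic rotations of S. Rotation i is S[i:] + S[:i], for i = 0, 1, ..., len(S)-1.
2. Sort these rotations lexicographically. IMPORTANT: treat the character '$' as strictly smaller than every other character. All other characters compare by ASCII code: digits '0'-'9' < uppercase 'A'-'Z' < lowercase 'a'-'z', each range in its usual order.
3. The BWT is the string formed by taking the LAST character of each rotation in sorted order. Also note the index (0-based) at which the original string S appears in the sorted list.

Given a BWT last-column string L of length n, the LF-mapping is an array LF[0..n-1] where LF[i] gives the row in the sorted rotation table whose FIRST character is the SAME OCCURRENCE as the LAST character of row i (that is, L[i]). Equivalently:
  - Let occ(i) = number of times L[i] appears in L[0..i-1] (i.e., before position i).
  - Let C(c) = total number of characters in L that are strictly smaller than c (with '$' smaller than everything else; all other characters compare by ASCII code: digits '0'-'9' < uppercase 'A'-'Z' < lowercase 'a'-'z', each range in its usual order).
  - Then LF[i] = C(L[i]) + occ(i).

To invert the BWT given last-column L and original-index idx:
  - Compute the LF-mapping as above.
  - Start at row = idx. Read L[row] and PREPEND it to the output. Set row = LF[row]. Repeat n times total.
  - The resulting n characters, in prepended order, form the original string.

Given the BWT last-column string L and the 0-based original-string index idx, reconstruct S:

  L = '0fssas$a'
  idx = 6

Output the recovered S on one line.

Answer: sassaf0$

Derivation:
LF mapping: 1 4 5 6 2 7 0 3
Walk LF starting at row 6, prepending L[row]:
  step 1: row=6, L[6]='$', prepend. Next row=LF[6]=0
  step 2: row=0, L[0]='0', prepend. Next row=LF[0]=1
  step 3: row=1, L[1]='f', prepend. Next row=LF[1]=4
  step 4: row=4, L[4]='a', prepend. Next row=LF[4]=2
  step 5: row=2, L[2]='s', prepend. Next row=LF[2]=5
  step 6: row=5, L[5]='s', prepend. Next row=LF[5]=7
  step 7: row=7, L[7]='a', prepend. Next row=LF[7]=3
  step 8: row=3, L[3]='s', prepend. Next row=LF[3]=6
Reversed output: sassaf0$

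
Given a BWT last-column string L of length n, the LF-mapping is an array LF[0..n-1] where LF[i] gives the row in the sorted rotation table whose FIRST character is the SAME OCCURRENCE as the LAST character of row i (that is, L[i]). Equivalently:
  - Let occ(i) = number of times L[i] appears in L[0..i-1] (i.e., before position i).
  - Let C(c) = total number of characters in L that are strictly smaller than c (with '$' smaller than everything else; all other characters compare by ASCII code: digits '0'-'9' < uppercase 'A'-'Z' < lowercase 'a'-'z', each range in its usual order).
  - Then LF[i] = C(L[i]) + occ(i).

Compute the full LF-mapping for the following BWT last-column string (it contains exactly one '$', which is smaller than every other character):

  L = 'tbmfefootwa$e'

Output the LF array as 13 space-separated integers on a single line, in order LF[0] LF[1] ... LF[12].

Answer: 10 2 7 5 3 6 8 9 11 12 1 0 4

Derivation:
Char counts: '$':1, 'a':1, 'b':1, 'e':2, 'f':2, 'm':1, 'o':2, 't':2, 'w':1
C (first-col start): C('$')=0, C('a')=1, C('b')=2, C('e')=3, C('f')=5, C('m')=7, C('o')=8, C('t')=10, C('w')=12
L[0]='t': occ=0, LF[0]=C('t')+0=10+0=10
L[1]='b': occ=0, LF[1]=C('b')+0=2+0=2
L[2]='m': occ=0, LF[2]=C('m')+0=7+0=7
L[3]='f': occ=0, LF[3]=C('f')+0=5+0=5
L[4]='e': occ=0, LF[4]=C('e')+0=3+0=3
L[5]='f': occ=1, LF[5]=C('f')+1=5+1=6
L[6]='o': occ=0, LF[6]=C('o')+0=8+0=8
L[7]='o': occ=1, LF[7]=C('o')+1=8+1=9
L[8]='t': occ=1, LF[8]=C('t')+1=10+1=11
L[9]='w': occ=0, LF[9]=C('w')+0=12+0=12
L[10]='a': occ=0, LF[10]=C('a')+0=1+0=1
L[11]='$': occ=0, LF[11]=C('$')+0=0+0=0
L[12]='e': occ=1, LF[12]=C('e')+1=3+1=4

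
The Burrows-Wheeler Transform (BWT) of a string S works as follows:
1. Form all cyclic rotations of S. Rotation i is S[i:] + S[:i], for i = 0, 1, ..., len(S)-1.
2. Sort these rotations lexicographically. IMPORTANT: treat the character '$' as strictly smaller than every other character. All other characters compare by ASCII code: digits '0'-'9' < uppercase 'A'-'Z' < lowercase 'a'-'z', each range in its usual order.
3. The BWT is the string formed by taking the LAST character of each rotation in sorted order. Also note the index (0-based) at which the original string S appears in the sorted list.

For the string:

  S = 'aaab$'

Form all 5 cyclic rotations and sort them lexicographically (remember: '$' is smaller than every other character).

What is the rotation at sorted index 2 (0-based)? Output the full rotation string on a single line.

Answer: aab$a

Derivation:
All 5 rotations (rotation i = S[i:]+S[:i]):
  rot[0] = aaab$
  rot[1] = aab$a
  rot[2] = ab$aa
  rot[3] = b$aaa
  rot[4] = $aaab
Sorted (with $ < everything):
  sorted[0] = $aaab
  sorted[1] = aaab$
  sorted[2] = aab$a
  sorted[3] = ab$aa
  sorted[4] = b$aaa
sorted[2] = aab$a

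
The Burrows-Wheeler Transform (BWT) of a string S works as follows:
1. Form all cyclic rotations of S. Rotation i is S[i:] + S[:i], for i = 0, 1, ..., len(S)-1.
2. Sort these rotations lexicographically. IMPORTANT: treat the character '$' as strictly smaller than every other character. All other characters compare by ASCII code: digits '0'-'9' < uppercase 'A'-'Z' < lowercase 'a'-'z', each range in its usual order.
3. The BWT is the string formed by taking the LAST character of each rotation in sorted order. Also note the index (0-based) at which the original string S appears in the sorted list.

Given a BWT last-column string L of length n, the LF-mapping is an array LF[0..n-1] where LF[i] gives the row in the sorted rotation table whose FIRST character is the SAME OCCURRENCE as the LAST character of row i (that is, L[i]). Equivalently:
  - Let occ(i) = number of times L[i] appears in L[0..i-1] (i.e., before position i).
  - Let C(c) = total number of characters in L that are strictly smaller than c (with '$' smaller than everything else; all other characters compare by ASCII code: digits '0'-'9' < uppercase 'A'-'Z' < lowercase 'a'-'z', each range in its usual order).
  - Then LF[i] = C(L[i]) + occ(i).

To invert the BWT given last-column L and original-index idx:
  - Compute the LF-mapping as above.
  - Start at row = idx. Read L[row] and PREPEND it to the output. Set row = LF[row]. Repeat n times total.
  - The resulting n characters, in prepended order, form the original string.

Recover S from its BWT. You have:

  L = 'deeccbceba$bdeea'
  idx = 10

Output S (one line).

LF mapping: 9 11 12 6 7 3 8 13 4 1 0 5 10 14 15 2
Walk LF starting at row 10, prepending L[row]:
  step 1: row=10, L[10]='$', prepend. Next row=LF[10]=0
  step 2: row=0, L[0]='d', prepend. Next row=LF[0]=9
  step 3: row=9, L[9]='a', prepend. Next row=LF[9]=1
  step 4: row=1, L[1]='e', prepend. Next row=LF[1]=11
  step 5: row=11, L[11]='b', prepend. Next row=LF[11]=5
  step 6: row=5, L[5]='b', prepend. Next row=LF[5]=3
  step 7: row=3, L[3]='c', prepend. Next row=LF[3]=6
  step 8: row=6, L[6]='c', prepend. Next row=LF[6]=8
  step 9: row=8, L[8]='b', prepend. Next row=LF[8]=4
  step 10: row=4, L[4]='c', prepend. Next row=LF[4]=7
  step 11: row=7, L[7]='e', prepend. Next row=LF[7]=13
  step 12: row=13, L[13]='e', prepend. Next row=LF[13]=14
  step 13: row=14, L[14]='e', prepend. Next row=LF[14]=15
  step 14: row=15, L[15]='a', prepend. Next row=LF[15]=2
  step 15: row=2, L[2]='e', prepend. Next row=LF[2]=12
  step 16: row=12, L[12]='d', prepend. Next row=LF[12]=10
Reversed output: deaeeecbccbbead$

Answer: deaeeecbccbbead$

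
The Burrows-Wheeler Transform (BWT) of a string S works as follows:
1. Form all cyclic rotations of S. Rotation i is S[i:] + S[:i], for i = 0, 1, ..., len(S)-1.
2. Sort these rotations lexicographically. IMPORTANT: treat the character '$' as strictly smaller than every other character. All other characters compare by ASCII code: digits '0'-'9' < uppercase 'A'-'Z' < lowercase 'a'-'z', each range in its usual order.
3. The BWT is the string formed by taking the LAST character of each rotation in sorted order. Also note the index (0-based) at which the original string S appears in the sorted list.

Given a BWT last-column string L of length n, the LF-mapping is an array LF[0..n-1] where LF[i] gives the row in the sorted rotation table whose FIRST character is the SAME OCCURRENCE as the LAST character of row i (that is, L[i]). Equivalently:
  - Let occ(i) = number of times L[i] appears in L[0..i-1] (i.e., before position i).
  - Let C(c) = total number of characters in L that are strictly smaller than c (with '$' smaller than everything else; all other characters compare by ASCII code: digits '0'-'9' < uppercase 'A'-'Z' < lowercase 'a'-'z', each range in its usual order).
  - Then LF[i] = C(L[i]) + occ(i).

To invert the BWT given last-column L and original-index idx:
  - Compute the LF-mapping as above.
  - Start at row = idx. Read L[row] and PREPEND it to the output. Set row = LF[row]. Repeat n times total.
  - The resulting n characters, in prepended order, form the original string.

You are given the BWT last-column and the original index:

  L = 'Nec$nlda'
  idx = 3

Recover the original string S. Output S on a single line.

Answer: candleN$

Derivation:
LF mapping: 1 5 3 0 7 6 4 2
Walk LF starting at row 3, prepending L[row]:
  step 1: row=3, L[3]='$', prepend. Next row=LF[3]=0
  step 2: row=0, L[0]='N', prepend. Next row=LF[0]=1
  step 3: row=1, L[1]='e', prepend. Next row=LF[1]=5
  step 4: row=5, L[5]='l', prepend. Next row=LF[5]=6
  step 5: row=6, L[6]='d', prepend. Next row=LF[6]=4
  step 6: row=4, L[4]='n', prepend. Next row=LF[4]=7
  step 7: row=7, L[7]='a', prepend. Next row=LF[7]=2
  step 8: row=2, L[2]='c', prepend. Next row=LF[2]=3
Reversed output: candleN$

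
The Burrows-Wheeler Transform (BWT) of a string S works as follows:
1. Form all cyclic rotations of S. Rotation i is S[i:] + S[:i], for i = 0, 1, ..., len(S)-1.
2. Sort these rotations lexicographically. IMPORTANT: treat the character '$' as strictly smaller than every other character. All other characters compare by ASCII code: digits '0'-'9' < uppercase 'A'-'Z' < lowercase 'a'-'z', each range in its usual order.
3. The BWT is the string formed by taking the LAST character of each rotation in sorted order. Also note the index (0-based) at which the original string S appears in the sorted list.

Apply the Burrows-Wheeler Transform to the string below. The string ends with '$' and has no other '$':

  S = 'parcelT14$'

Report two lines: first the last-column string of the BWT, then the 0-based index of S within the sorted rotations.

All 10 rotations (rotation i = S[i:]+S[:i]):
  rot[0] = parcelT14$
  rot[1] = arcelT14$p
  rot[2] = rcelT14$pa
  rot[3] = celT14$par
  rot[4] = elT14$parc
  rot[5] = lT14$parce
  rot[6] = T14$parcel
  rot[7] = 14$parcelT
  rot[8] = 4$parcelT1
  rot[9] = $parcelT14
Sorted (with $ < everything):
  sorted[0] = $parcelT14  (last char: '4')
  sorted[1] = 14$parcelT  (last char: 'T')
  sorted[2] = 4$parcelT1  (last char: '1')
  sorted[3] = T14$parcel  (last char: 'l')
  sorted[4] = arcelT14$p  (last char: 'p')
  sorted[5] = celT14$par  (last char: 'r')
  sorted[6] = elT14$parc  (last char: 'c')
  sorted[7] = lT14$parce  (last char: 'e')
  sorted[8] = parcelT14$  (last char: '$')
  sorted[9] = rcelT14$pa  (last char: 'a')
Last column: 4T1lprce$a
Original string S is at sorted index 8

Answer: 4T1lprce$a
8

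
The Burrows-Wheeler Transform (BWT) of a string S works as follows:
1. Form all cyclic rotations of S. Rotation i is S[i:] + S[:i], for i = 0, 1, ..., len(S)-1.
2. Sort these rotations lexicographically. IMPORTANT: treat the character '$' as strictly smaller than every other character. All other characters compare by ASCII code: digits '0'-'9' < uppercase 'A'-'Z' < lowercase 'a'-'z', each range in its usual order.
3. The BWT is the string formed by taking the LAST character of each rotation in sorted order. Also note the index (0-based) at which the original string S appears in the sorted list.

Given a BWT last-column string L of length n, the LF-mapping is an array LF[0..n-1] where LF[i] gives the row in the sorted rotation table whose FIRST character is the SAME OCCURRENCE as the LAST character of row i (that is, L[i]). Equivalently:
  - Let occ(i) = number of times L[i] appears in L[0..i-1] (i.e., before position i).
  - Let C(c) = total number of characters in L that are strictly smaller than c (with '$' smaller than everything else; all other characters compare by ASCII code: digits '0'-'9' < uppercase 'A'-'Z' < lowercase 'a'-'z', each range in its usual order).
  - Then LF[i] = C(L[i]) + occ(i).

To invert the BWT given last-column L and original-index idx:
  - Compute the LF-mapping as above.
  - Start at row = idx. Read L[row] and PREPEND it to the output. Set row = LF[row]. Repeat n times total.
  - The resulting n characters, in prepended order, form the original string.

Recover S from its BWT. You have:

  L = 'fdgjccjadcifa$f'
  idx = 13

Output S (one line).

Answer: jcccfgaifjdadf$

Derivation:
LF mapping: 8 6 11 13 3 4 14 1 7 5 12 9 2 0 10
Walk LF starting at row 13, prepending L[row]:
  step 1: row=13, L[13]='$', prepend. Next row=LF[13]=0
  step 2: row=0, L[0]='f', prepend. Next row=LF[0]=8
  step 3: row=8, L[8]='d', prepend. Next row=LF[8]=7
  step 4: row=7, L[7]='a', prepend. Next row=LF[7]=1
  step 5: row=1, L[1]='d', prepend. Next row=LF[1]=6
  step 6: row=6, L[6]='j', prepend. Next row=LF[6]=14
  step 7: row=14, L[14]='f', prepend. Next row=LF[14]=10
  step 8: row=10, L[10]='i', prepend. Next row=LF[10]=12
  step 9: row=12, L[12]='a', prepend. Next row=LF[12]=2
  step 10: row=2, L[2]='g', prepend. Next row=LF[2]=11
  step 11: row=11, L[11]='f', prepend. Next row=LF[11]=9
  step 12: row=9, L[9]='c', prepend. Next row=LF[9]=5
  step 13: row=5, L[5]='c', prepend. Next row=LF[5]=4
  step 14: row=4, L[4]='c', prepend. Next row=LF[4]=3
  step 15: row=3, L[3]='j', prepend. Next row=LF[3]=13
Reversed output: jcccfgaifjdadf$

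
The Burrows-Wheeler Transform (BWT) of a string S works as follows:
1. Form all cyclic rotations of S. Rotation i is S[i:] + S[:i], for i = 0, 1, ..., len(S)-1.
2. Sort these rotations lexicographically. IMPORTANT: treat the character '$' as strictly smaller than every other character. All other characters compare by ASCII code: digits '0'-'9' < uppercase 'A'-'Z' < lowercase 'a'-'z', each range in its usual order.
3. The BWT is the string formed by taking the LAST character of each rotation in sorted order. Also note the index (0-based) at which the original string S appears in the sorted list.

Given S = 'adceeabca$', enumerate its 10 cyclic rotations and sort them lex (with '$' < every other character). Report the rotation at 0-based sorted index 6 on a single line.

Answer: ceeabca$ad

Derivation:
All 10 rotations (rotation i = S[i:]+S[:i]):
  rot[0] = adceeabca$
  rot[1] = dceeabca$a
  rot[2] = ceeabca$ad
  rot[3] = eeabca$adc
  rot[4] = eabca$adce
  rot[5] = abca$adcee
  rot[6] = bca$adceea
  rot[7] = ca$adceeab
  rot[8] = a$adceeabc
  rot[9] = $adceeabca
Sorted (with $ < everything):
  sorted[0] = $adceeabca
  sorted[1] = a$adceeabc
  sorted[2] = abca$adcee
  sorted[3] = adceeabca$
  sorted[4] = bca$adceea
  sorted[5] = ca$adceeab
  sorted[6] = ceeabca$ad
  sorted[7] = dceeabca$a
  sorted[8] = eabca$adce
  sorted[9] = eeabca$adc
sorted[6] = ceeabca$ad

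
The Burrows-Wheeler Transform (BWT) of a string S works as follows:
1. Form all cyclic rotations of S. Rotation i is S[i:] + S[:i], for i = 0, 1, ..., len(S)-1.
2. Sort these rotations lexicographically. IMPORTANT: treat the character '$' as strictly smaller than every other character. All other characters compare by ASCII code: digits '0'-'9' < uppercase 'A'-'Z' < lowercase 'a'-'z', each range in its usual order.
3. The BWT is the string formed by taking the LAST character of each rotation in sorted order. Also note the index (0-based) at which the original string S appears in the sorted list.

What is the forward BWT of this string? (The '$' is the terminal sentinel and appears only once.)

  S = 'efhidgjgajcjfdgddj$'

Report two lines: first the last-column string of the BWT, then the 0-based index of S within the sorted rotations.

All 19 rotations (rotation i = S[i:]+S[:i]):
  rot[0] = efhidgjgajcjfdgddj$
  rot[1] = fhidgjgajcjfdgddj$e
  rot[2] = hidgjgajcjfdgddj$ef
  rot[3] = idgjgajcjfdgddj$efh
  rot[4] = dgjgajcjfdgddj$efhi
  rot[5] = gjgajcjfdgddj$efhid
  rot[6] = jgajcjfdgddj$efhidg
  rot[7] = gajcjfdgddj$efhidgj
  rot[8] = ajcjfdgddj$efhidgjg
  rot[9] = jcjfdgddj$efhidgjga
  rot[10] = cjfdgddj$efhidgjgaj
  rot[11] = jfdgddj$efhidgjgajc
  rot[12] = fdgddj$efhidgjgajcj
  rot[13] = dgddj$efhidgjgajcjf
  rot[14] = gddj$efhidgjgajcjfd
  rot[15] = ddj$efhidgjgajcjfdg
  rot[16] = dj$efhidgjgajcjfdgd
  rot[17] = j$efhidgjgajcjfdgdd
  rot[18] = $efhidgjgajcjfdgddj
Sorted (with $ < everything):
  sorted[0] = $efhidgjgajcjfdgddj  (last char: 'j')
  sorted[1] = ajcjfdgddj$efhidgjg  (last char: 'g')
  sorted[2] = cjfdgddj$efhidgjgaj  (last char: 'j')
  sorted[3] = ddj$efhidgjgajcjfdg  (last char: 'g')
  sorted[4] = dgddj$efhidgjgajcjf  (last char: 'f')
  sorted[5] = dgjgajcjfdgddj$efhi  (last char: 'i')
  sorted[6] = dj$efhidgjgajcjfdgd  (last char: 'd')
  sorted[7] = efhidgjgajcjfdgddj$  (last char: '$')
  sorted[8] = fdgddj$efhidgjgajcj  (last char: 'j')
  sorted[9] = fhidgjgajcjfdgddj$e  (last char: 'e')
  sorted[10] = gajcjfdgddj$efhidgj  (last char: 'j')
  sorted[11] = gddj$efhidgjgajcjfd  (last char: 'd')
  sorted[12] = gjgajcjfdgddj$efhid  (last char: 'd')
  sorted[13] = hidgjgajcjfdgddj$ef  (last char: 'f')
  sorted[14] = idgjgajcjfdgddj$efh  (last char: 'h')
  sorted[15] = j$efhidgjgajcjfdgdd  (last char: 'd')
  sorted[16] = jcjfdgddj$efhidgjga  (last char: 'a')
  sorted[17] = jfdgddj$efhidgjgajc  (last char: 'c')
  sorted[18] = jgajcjfdgddj$efhidg  (last char: 'g')
Last column: jgjgfid$jejddfhdacg
Original string S is at sorted index 7

Answer: jgjgfid$jejddfhdacg
7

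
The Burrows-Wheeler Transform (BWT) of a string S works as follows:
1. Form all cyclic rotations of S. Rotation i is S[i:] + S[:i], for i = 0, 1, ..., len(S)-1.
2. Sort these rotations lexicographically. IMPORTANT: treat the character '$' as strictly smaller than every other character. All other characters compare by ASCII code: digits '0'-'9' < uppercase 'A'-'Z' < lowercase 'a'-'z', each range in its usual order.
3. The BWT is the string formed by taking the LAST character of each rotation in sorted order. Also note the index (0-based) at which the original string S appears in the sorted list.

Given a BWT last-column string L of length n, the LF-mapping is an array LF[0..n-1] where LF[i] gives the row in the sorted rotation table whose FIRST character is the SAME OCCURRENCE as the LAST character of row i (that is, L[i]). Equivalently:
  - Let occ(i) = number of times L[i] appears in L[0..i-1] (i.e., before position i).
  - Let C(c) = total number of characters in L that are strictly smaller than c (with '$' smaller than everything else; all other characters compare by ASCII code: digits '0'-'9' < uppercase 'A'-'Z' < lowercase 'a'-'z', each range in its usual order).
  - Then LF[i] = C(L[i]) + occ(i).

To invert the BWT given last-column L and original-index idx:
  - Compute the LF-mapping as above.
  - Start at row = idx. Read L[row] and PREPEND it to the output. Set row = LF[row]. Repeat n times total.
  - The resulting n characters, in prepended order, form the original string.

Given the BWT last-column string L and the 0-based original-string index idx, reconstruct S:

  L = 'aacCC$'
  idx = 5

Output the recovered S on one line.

Answer: cCaCa$

Derivation:
LF mapping: 3 4 5 1 2 0
Walk LF starting at row 5, prepending L[row]:
  step 1: row=5, L[5]='$', prepend. Next row=LF[5]=0
  step 2: row=0, L[0]='a', prepend. Next row=LF[0]=3
  step 3: row=3, L[3]='C', prepend. Next row=LF[3]=1
  step 4: row=1, L[1]='a', prepend. Next row=LF[1]=4
  step 5: row=4, L[4]='C', prepend. Next row=LF[4]=2
  step 6: row=2, L[2]='c', prepend. Next row=LF[2]=5
Reversed output: cCaCa$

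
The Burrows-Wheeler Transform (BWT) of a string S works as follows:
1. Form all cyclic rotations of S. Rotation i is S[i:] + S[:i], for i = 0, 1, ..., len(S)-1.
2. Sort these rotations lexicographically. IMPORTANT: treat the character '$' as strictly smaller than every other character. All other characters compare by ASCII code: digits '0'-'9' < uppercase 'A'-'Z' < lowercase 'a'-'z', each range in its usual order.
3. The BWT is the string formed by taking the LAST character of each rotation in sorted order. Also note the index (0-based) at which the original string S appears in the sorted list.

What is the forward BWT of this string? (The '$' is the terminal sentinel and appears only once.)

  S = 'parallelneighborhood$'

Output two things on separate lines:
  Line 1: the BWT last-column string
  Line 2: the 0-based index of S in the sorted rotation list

Answer: drphonligrelaelohb$ao
18

Derivation:
All 21 rotations (rotation i = S[i:]+S[:i]):
  rot[0] = parallelneighborhood$
  rot[1] = arallelneighborhood$p
  rot[2] = rallelneighborhood$pa
  rot[3] = allelneighborhood$par
  rot[4] = llelneighborhood$para
  rot[5] = lelneighborhood$paral
  rot[6] = elneighborhood$parall
  rot[7] = lneighborhood$paralle
  rot[8] = neighborhood$parallel
  rot[9] = eighborhood$paralleln
  rot[10] = ighborhood$parallelne
  rot[11] = ghborhood$parallelnei
  rot[12] = hborhood$parallelneig
  rot[13] = borhood$parallelneigh
  rot[14] = orhood$parallelneighb
  rot[15] = rhood$parallelneighbo
  rot[16] = hood$parallelneighbor
  rot[17] = ood$parallelneighborh
  rot[18] = od$parallelneighborho
  rot[19] = d$parallelneighborhoo
  rot[20] = $parallelneighborhood
Sorted (with $ < everything):
  sorted[0] = $parallelneighborhood  (last char: 'd')
  sorted[1] = allelneighborhood$par  (last char: 'r')
  sorted[2] = arallelneighborhood$p  (last char: 'p')
  sorted[3] = borhood$parallelneigh  (last char: 'h')
  sorted[4] = d$parallelneighborhoo  (last char: 'o')
  sorted[5] = eighborhood$paralleln  (last char: 'n')
  sorted[6] = elneighborhood$parall  (last char: 'l')
  sorted[7] = ghborhood$parallelnei  (last char: 'i')
  sorted[8] = hborhood$parallelneig  (last char: 'g')
  sorted[9] = hood$parallelneighbor  (last char: 'r')
  sorted[10] = ighborhood$parallelne  (last char: 'e')
  sorted[11] = lelneighborhood$paral  (last char: 'l')
  sorted[12] = llelneighborhood$para  (last char: 'a')
  sorted[13] = lneighborhood$paralle  (last char: 'e')
  sorted[14] = neighborhood$parallel  (last char: 'l')
  sorted[15] = od$parallelneighborho  (last char: 'o')
  sorted[16] = ood$parallelneighborh  (last char: 'h')
  sorted[17] = orhood$parallelneighb  (last char: 'b')
  sorted[18] = parallelneighborhood$  (last char: '$')
  sorted[19] = rallelneighborhood$pa  (last char: 'a')
  sorted[20] = rhood$parallelneighbo  (last char: 'o')
Last column: drphonligrelaelohb$ao
Original string S is at sorted index 18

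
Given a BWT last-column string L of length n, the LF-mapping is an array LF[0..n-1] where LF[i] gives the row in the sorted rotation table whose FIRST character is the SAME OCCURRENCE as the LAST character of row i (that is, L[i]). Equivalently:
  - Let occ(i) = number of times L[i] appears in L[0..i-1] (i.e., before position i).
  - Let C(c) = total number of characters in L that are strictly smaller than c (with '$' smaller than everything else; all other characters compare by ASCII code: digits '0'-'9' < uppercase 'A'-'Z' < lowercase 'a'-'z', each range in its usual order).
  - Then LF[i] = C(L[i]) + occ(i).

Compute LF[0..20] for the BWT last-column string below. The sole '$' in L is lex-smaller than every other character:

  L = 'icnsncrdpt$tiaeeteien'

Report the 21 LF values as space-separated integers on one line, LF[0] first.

Char counts: '$':1, 'a':1, 'c':2, 'd':1, 'e':4, 'i':3, 'n':3, 'p':1, 'r':1, 's':1, 't':3
C (first-col start): C('$')=0, C('a')=1, C('c')=2, C('d')=4, C('e')=5, C('i')=9, C('n')=12, C('p')=15, C('r')=16, C('s')=17, C('t')=18
L[0]='i': occ=0, LF[0]=C('i')+0=9+0=9
L[1]='c': occ=0, LF[1]=C('c')+0=2+0=2
L[2]='n': occ=0, LF[2]=C('n')+0=12+0=12
L[3]='s': occ=0, LF[3]=C('s')+0=17+0=17
L[4]='n': occ=1, LF[4]=C('n')+1=12+1=13
L[5]='c': occ=1, LF[5]=C('c')+1=2+1=3
L[6]='r': occ=0, LF[6]=C('r')+0=16+0=16
L[7]='d': occ=0, LF[7]=C('d')+0=4+0=4
L[8]='p': occ=0, LF[8]=C('p')+0=15+0=15
L[9]='t': occ=0, LF[9]=C('t')+0=18+0=18
L[10]='$': occ=0, LF[10]=C('$')+0=0+0=0
L[11]='t': occ=1, LF[11]=C('t')+1=18+1=19
L[12]='i': occ=1, LF[12]=C('i')+1=9+1=10
L[13]='a': occ=0, LF[13]=C('a')+0=1+0=1
L[14]='e': occ=0, LF[14]=C('e')+0=5+0=5
L[15]='e': occ=1, LF[15]=C('e')+1=5+1=6
L[16]='t': occ=2, LF[16]=C('t')+2=18+2=20
L[17]='e': occ=2, LF[17]=C('e')+2=5+2=7
L[18]='i': occ=2, LF[18]=C('i')+2=9+2=11
L[19]='e': occ=3, LF[19]=C('e')+3=5+3=8
L[20]='n': occ=2, LF[20]=C('n')+2=12+2=14

Answer: 9 2 12 17 13 3 16 4 15 18 0 19 10 1 5 6 20 7 11 8 14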